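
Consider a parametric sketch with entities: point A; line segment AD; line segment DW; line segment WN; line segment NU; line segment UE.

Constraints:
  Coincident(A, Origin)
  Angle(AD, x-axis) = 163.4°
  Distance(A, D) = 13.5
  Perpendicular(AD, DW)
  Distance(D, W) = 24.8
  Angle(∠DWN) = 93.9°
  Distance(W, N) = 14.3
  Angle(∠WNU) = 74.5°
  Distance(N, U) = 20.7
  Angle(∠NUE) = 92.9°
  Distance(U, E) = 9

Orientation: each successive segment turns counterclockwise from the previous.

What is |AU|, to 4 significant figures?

6.460

∠DWN = 93.9° gives WN at -20.50° from the x-axis; with |WN| = 14.3, N = (-6.628, -24.92). ∠WNU = 74.5° gives NU at 85.00° from the x-axis; with |NU| = 20.7, U = (-4.824, -4.296). Then |AU| = |U − A| = 6.460.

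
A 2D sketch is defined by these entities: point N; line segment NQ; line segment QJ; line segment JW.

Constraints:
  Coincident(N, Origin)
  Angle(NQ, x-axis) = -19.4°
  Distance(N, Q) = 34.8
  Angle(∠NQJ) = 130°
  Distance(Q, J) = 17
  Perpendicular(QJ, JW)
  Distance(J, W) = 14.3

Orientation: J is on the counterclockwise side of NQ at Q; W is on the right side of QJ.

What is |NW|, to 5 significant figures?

56.811

N is at the origin; NQ runs at -19.4° with length 34.8, so Q = 34.8·(cos -19.4°, sin -19.4°) = (32.824, -11.559). ∠NQJ = 130.0°, so QJ runs at -19.4° + (180° − 130.0°) = 30.600° from the x-axis; with |QJ| = 17.0, J = Q + 17.0·(cos 30.600°, sin 30.600°) = (47.457, -2.9055). QJ ⟂ JW; with |JW| = 14.3 on the right of QJ, W = J + 14.3·(0.50904, -0.86074) = (54.736, -15.214). Then |NW| = |W − N| = 56.811.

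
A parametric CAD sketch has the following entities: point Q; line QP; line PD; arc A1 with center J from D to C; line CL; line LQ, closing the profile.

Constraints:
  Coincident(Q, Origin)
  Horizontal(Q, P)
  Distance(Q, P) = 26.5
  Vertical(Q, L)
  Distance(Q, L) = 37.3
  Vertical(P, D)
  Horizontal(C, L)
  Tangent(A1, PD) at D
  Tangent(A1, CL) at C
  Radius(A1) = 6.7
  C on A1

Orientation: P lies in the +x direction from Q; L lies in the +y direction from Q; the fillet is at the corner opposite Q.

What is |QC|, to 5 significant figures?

42.229

Q is at the origin; QP is horizontal with |QP| = 26.5 and P on the +x side, so P = (26.500, 0.0000). Q and L share the same x with |QL| = 37.3 and L on the +y side, so L = (0.0000, 37.300). The virtual corner opposite Q is at (26.500, 37.300). Tangency of A1 to PD means the radius JD is perpendicular to PD and A1 meets CL tangentially, so JC is at right angles to CL, with radius 6.7, so the center J sits 6.7 in from both sides at J = (19.800, 30.600). That places the tangent points at D = (26.500, 30.600) on PD and C = (19.800, 37.300) on CL. Then |QC| = |C − Q| = 42.229.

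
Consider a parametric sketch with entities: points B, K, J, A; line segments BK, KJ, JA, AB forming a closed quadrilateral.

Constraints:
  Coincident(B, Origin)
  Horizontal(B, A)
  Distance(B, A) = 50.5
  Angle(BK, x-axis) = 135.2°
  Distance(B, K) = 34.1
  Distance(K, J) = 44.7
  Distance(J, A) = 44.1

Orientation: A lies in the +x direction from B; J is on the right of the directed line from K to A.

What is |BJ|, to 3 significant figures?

10.6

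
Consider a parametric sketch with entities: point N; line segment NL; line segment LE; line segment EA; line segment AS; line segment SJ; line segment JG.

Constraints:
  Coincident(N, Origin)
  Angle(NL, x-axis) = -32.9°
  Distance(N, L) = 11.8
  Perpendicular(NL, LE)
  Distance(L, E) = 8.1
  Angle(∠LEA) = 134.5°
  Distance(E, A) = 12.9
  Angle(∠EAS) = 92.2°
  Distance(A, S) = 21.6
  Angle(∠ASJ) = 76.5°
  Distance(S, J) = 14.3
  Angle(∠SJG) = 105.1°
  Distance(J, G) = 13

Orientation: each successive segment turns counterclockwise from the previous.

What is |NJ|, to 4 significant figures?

5.622

∠EAS = 92.2° gives AS at -169.6° from the x-axis; with |AS| = 21.6, S = (-9.752, 9.082). ∠ASJ = 76.5° gives SJ at -66.10° from the x-axis; with |SJ| = 14.3, J = (-3.958, -3.992). Then |NJ| = |J − N| = 5.622.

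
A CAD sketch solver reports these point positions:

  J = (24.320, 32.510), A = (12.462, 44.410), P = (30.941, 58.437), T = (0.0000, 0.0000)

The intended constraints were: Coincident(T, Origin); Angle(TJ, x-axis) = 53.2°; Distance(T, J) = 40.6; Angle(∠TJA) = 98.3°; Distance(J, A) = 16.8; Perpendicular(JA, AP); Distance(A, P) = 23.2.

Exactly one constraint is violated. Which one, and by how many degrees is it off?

Perpendicular(JA, AP) — off by 7.70°.

T = (0.00, 0.00) ✓; TJ at 53.20° ✓; |TJ| = 40.60 ✓; ∠TJA = 98.30° ✓; |JA| = 16.80 ✓; ∠(JA, AP) = 97.70° ✗; |AP| = 23.20 ✓.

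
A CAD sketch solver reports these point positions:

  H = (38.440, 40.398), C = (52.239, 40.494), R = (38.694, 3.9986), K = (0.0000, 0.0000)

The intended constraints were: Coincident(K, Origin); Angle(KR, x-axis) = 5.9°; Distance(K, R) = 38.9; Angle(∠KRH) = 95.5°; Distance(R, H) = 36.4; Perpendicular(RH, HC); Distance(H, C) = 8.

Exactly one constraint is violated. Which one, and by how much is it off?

Distance(H, C) = 8 — off by 5.80.

K = (0.00, 0.00) ✓; KR at 5.900° ✓; |KR| = 38.90 ✓; ∠KRH = 95.50° ✓; |RH| = 36.40 ✓; ∠(RH, HC) = 90.00° ✓; |HC| = 13.80 ✗.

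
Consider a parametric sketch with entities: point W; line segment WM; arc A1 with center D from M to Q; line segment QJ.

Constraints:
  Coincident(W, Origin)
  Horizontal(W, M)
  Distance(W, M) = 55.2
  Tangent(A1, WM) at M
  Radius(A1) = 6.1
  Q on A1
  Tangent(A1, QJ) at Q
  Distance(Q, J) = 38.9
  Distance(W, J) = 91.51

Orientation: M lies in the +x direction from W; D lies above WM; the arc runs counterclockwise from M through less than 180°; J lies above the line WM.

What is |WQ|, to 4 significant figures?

59.65

W is at the origin; W and M share the same y with |WM| = 55.2 and M on the +x side, so M = (55.20, 0.000). Tangency of A1 to WM means the radius DM is perpendicular to WM, so D = M + (0, 6.1) = (55.20, 6.100). Since DQ ⟂ QJ (tangency), |DJ| = √(6.1² + 38.9²) = 39.38 regardless of where Q sits on A1. So J lies on both circle(W, 91.51) and circle(D, 39.38); the above-WM intersection is J = (86.42, 30.09). Q is the foot of the tangent from J: Q = (59.62, 1.898).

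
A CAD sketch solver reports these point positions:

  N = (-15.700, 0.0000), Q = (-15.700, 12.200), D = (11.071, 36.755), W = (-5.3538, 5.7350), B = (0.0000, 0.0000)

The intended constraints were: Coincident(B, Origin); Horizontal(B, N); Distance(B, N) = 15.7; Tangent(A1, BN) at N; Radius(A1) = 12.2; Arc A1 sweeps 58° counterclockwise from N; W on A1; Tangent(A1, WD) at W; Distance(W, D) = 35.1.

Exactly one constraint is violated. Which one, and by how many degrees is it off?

Tangent(A1, WD) at W — off by 4.10°.

B = (0.00, 0.00) ✓; B.y = 0.00, N.y = 0.00 ✓; |BN| = 15.70 ✓; ∠(QN, NB) = 90.00° ✓; |QN| = 12.20 ✓; bearing(Q→W) − bearing(Q→N) = 58.00° ✓; |QW| = 12.20 ✓; ∠(QW, WD) = 85.90° ✗; |WD| = 35.10 ✓.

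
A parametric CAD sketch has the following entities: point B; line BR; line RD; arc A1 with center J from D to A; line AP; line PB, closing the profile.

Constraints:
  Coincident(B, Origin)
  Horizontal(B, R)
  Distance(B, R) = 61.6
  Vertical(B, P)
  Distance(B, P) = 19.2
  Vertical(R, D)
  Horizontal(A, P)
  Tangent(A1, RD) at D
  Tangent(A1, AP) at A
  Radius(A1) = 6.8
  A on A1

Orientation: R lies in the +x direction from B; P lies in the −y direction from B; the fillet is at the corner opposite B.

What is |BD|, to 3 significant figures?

62.8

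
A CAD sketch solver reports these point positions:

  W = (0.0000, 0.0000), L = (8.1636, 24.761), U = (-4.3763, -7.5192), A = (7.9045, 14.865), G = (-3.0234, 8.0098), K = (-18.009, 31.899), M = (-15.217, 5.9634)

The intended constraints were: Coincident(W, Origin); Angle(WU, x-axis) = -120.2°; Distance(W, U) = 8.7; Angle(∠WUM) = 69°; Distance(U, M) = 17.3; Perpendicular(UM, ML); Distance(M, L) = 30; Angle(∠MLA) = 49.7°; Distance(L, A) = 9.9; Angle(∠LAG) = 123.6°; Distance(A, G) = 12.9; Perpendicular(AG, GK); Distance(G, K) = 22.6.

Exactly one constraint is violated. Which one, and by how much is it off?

Distance(G, K) = 22.6 — off by 5.60.

W = (0.00, 0.00) ✓; WU at -120.2° ✓; |WU| = 8.700 ✓; ∠WUM = 69.00° ✓; |UM| = 17.30 ✓; ∠(UM, ML) = 90.00° ✓; |ML| = 30.00 ✓; ∠MLA = 49.70° ✓; |LA| = 9.899 ✓; ∠LAG = 123.6° ✓; |AG| = 12.90 ✓; ∠(AG, GK) = 90.00° ✓; |GK| = 28.20 ✗.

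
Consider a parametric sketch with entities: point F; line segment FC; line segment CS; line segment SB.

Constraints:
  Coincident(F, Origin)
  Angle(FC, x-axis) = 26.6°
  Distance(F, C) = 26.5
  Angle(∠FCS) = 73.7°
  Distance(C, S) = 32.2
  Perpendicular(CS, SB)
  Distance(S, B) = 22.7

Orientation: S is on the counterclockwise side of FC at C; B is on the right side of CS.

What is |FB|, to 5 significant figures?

54.131

F is at the origin; FC runs at 26.6° with length 26.5, so C = 26.5·(cos 26.6°, sin 26.6°) = (23.695, 11.866). ∠FCS = 73.7°, so CS runs at 26.6° + (180° − 73.7°) = 132.90° from the x-axis; with |CS| = 32.2, S = C + 32.2·(cos 132.90°, sin 132.90°) = (1.7759, 35.453). CS is perpendicular to SB; with |SB| = 22.7 on the right of CS, B = S + 22.7·(0.73254, 0.68072) = (18.405, 50.906). Then |FB| = |B − F| = 54.131.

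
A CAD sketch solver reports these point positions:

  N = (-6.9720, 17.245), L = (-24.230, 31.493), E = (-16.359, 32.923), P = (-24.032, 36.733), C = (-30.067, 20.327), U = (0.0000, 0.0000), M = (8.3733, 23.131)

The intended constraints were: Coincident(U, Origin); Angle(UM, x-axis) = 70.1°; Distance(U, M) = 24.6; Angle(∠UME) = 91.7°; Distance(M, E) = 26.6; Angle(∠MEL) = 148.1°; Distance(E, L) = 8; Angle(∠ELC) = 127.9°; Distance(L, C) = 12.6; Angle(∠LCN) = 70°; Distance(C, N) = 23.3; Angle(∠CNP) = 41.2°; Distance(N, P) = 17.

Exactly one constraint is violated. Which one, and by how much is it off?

Distance(N, P) = 17 — off by 8.90.

U = (0.00, 0.00) ✓; UM at 70.10° ✓; |UM| = 24.60 ✓; ∠UME = 91.70° ✓; |ME| = 26.60 ✓; ∠MEL = 148.1° ✓; |EL| = 8.000 ✓; ∠ELC = 127.9° ✓; |LC| = 12.60 ✓; ∠LCN = 70.00° ✓; |CN| = 23.30 ✓; ∠CNP = 41.20° ✓; |NP| = 25.90 ✗.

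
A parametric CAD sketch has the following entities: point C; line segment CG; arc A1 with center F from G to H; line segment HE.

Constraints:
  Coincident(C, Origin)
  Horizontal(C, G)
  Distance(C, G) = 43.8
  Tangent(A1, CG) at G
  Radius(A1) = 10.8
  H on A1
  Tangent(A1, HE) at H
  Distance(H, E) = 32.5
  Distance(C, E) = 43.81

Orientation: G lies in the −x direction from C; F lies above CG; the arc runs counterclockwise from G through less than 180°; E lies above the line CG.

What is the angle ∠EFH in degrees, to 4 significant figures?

71.62°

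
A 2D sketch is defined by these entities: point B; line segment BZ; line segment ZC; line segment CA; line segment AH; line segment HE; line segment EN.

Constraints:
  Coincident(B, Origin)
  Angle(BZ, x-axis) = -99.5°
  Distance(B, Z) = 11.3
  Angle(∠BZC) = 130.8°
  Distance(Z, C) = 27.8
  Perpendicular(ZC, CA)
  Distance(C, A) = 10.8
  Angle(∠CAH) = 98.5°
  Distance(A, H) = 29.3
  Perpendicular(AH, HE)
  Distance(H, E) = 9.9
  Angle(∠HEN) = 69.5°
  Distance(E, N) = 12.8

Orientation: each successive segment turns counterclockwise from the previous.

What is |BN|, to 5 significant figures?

17.271

B is at the origin; BZ runs at -99.5° with length 11.3, so Z = (-1.8650, -11.145). ∠BZC = 130.8° gives ZC at -50.300° from the x-axis; with |ZC| = 27.8, C = (15.893, -32.534). The perpendicularity gives CA at right angles to ZC, so CA runs at 39.700°; with |CA| = 10.8, A = (24.202, -25.636). ∠CAH = 98.5° gives AH at 121.20° from the x-axis; with |AH| = 29.3, H = (9.0240, -0.57347). AH is perpendicular to HE, so HE runs at -148.80°; with |HE| = 9.9, E = (0.55593, -5.7019). ∠HEN = 69.5° gives EN at -38.300° from the x-axis; with |EN| = 12.8, N = (10.601, -13.635). Then |BN| = |N − B| = 17.271.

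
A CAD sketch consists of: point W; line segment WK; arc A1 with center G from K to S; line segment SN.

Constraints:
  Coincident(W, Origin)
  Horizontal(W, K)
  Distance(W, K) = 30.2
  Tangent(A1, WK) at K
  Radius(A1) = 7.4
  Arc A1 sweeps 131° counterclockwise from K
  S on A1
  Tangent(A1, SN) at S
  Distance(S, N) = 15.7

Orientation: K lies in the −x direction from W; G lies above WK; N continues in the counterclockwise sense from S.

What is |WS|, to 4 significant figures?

27.50

W is at the origin; W and K share the same y with |WK| = 30.2 and K on the −x side, so K = (-30.20, 0.000). Tangency of A1 to WK means the radius GK is perpendicular to WK, so G = K + (0, 7.4) = (-30.20, 7.400). On A1, K sits at bearing -90° from G; a 131° counterclockwise sweep puts S at bearing 41°, so S = G + 7.4·(cos 41°, sin 41°) = (-24.62, 12.25). Then |WS| = |S − W| = 27.50.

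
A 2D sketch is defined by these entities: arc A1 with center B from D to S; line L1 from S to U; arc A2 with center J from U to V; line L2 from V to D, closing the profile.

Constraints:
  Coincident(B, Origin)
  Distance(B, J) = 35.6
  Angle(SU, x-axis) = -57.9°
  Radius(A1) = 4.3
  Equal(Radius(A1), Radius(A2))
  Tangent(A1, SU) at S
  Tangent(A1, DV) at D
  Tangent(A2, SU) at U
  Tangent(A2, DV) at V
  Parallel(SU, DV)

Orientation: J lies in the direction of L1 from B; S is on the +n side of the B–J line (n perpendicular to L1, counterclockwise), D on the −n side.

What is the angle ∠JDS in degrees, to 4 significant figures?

83.11°

B is at the origin and J lies 35.6 along u from B, so J = 35.6·u = (18.92, -30.16). Tangency of A1 to both parallel lines with radius 4.3 puts S and D at B ± 4.3·n: S = (3.643, 2.285), D = (-3.643, -2.285). Then cos ∠JDS = DJ·DS / (|DJ||DS|), giving 83.11°.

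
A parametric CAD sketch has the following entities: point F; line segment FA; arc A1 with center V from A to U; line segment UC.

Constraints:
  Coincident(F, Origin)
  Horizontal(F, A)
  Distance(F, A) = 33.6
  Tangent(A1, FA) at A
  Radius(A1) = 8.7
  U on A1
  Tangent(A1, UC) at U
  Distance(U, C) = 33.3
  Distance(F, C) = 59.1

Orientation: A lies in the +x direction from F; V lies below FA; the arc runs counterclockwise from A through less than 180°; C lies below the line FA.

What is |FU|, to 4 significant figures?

28.86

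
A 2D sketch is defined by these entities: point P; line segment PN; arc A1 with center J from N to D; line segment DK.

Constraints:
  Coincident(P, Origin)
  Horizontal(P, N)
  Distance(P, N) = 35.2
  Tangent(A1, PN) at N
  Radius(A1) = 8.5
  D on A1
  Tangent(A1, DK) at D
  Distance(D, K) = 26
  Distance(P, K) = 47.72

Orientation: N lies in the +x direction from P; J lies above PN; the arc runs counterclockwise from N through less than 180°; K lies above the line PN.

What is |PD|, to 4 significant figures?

44.57

Checks: |PN| = 35.20 ✓; |JD| = 8.500 ✓; ∠(JD, DK) = 90.00° ✓; |DK| = 26.00 ✓; |PK| = 47.72 ✓.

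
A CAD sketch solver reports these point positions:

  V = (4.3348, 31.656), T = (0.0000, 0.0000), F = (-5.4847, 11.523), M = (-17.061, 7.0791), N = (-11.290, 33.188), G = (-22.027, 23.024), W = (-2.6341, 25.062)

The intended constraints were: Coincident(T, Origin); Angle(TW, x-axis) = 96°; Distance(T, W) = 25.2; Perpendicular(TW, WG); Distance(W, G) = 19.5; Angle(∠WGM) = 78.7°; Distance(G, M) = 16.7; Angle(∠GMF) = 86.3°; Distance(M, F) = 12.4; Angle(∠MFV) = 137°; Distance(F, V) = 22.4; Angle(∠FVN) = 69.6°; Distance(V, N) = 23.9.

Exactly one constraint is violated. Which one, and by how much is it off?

Distance(V, N) = 23.9 — off by 8.20.

T = (0.00, 0.00) ✓; TW at 96.00° ✓; |TW| = 25.20 ✓; ∠(TW, WG) = 90.00° ✓; |WG| = 19.50 ✓; ∠WGM = 78.70° ✓; |GM| = 16.70 ✓; ∠GMF = 86.30° ✓; |MF| = 12.40 ✓; ∠MFV = 137.0° ✓; |FV| = 22.40 ✓; ∠FVN = 69.60° ✓; |VN| = 15.70 ✗.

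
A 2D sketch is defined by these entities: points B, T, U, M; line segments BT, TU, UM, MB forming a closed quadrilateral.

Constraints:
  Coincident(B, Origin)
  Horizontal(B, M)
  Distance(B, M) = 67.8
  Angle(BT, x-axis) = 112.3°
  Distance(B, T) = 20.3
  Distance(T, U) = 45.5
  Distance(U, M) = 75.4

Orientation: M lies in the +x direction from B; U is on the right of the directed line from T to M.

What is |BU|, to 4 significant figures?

26.60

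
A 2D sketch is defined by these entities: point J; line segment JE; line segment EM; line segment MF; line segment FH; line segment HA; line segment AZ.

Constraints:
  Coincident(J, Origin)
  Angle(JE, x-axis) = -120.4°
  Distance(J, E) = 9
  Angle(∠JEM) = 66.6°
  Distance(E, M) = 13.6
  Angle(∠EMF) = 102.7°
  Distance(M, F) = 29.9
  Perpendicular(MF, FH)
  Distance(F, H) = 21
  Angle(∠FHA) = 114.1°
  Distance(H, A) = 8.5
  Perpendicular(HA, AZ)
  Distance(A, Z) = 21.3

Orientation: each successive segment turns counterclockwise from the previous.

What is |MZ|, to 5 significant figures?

14.353

∠FHA = 114.1° gives HA at -133.80° from the x-axis; with |HA| = 8.5, A = (-6.6306, 19.674). HA is perpendicular to AZ, so AZ runs at -43.800°; with |AZ| = 21.3, Z = (8.7429, 4.9313). Then |MZ| = |Z − M| = 14.353.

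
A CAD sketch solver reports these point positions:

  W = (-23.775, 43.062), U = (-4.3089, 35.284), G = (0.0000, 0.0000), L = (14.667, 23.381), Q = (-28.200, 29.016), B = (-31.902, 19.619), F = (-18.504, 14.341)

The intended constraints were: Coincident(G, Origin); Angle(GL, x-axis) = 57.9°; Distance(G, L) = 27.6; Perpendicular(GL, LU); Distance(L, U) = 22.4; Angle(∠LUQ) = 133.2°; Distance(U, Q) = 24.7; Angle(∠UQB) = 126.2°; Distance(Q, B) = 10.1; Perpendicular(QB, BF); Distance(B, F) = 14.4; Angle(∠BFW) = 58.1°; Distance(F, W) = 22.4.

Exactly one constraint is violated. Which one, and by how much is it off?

Distance(F, W) = 22.4 — off by 6.80.

G = (0.00, 0.00) ✓; GL at 57.90° ✓; |GL| = 27.60 ✓; ∠(GL, LU) = 90.00° ✓; |LU| = 22.40 ✓; ∠LUQ = 133.2° ✓; |UQ| = 24.70 ✓; ∠UQB = 126.2° ✓; |QB| = 10.10 ✓; ∠(QB, BF) = 90.00° ✓; |BF| = 14.40 ✓; ∠BFW = 58.10° ✓; |FW| = 29.20 ✗.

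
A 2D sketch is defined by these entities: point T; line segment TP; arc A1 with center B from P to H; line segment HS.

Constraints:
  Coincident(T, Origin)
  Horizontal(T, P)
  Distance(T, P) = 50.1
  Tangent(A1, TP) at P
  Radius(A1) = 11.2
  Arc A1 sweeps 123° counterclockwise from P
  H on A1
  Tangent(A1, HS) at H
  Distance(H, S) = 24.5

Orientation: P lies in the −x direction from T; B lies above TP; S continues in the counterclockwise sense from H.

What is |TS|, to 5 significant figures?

65.984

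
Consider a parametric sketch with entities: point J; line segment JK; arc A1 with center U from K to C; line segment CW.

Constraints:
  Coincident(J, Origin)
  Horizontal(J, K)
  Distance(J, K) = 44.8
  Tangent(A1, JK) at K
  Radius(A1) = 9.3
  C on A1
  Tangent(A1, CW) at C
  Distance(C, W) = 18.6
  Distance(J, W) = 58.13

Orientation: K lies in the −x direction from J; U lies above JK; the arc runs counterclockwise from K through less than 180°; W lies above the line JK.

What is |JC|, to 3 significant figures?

40.9

Checks: J = (0.00, 0.00) ✓; |UC| = 9.300 ✓; ∠(UC, CW) = 90.00° ✓; |CW| = 18.60 ✓; |JW| = 58.13 ✓.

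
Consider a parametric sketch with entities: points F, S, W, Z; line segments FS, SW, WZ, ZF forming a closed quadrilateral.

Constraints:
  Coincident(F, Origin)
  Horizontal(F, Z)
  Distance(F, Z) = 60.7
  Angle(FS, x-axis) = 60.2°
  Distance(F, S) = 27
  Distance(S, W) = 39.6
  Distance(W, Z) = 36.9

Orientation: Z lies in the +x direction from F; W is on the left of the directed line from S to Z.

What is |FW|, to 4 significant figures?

62.29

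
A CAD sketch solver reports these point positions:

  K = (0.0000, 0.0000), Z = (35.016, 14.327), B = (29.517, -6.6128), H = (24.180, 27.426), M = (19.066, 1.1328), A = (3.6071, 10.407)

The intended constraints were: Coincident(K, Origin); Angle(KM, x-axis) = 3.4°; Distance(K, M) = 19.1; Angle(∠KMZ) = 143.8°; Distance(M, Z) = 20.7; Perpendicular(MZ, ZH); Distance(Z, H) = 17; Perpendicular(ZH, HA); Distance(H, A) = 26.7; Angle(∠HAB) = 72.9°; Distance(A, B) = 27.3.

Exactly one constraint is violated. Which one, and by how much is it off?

Distance(A, B) = 27.3 — off by 3.70.

K = (0.00, 0.00) ✓; KM at 3.400° ✓; |KM| = 19.10 ✓; ∠KMZ = 143.8° ✓; |MZ| = 20.70 ✓; ∠(MZ, ZH) = 90.00° ✓; |ZH| = 17.00 ✓; ∠(ZH, HA) = 90.00° ✓; |HA| = 26.70 ✓; ∠HAB = 72.90° ✓; |AB| = 31.00 ✗.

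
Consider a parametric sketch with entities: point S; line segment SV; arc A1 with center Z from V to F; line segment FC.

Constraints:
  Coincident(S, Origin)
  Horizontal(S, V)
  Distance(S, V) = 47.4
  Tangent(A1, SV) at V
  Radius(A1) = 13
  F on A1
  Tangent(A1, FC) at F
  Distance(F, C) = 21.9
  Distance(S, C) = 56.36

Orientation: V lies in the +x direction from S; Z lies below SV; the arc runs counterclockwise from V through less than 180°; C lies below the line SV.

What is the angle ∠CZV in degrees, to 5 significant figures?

167.23°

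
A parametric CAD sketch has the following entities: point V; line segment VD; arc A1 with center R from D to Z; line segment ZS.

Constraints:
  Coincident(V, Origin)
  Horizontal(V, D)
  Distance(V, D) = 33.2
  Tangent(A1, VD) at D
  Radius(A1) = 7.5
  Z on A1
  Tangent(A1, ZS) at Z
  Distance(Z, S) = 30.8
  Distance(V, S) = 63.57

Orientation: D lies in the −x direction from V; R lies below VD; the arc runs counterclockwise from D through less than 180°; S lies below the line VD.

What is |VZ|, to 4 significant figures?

39.55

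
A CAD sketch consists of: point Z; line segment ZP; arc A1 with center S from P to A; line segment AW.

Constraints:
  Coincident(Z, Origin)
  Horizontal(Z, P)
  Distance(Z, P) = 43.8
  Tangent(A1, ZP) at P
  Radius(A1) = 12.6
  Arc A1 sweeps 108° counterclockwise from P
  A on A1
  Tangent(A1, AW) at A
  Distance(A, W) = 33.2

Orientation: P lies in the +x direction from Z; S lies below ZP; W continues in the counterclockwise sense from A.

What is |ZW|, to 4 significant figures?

63.88

On A1, P sits at bearing 90° from S; a 108° counterclockwise sweep puts A at bearing 198°, so A = S + 12.6·(cos 198°, sin 198°) = (31.82, -16.49). A1 meets AW tangentially, so SA is at right angles to AW, so AW runs along (−sin 198°, cos 198°); with |AW| = 33.2, W = (42.08, -48.07). Then |ZW| = |W − Z| = 63.88.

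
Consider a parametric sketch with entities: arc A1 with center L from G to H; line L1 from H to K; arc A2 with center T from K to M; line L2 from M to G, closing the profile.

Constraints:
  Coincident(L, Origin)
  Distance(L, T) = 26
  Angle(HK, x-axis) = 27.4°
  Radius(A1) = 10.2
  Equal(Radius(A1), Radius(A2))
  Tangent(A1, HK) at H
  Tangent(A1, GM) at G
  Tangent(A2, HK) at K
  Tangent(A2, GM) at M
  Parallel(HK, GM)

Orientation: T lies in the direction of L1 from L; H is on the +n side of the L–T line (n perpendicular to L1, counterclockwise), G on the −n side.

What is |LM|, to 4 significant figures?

27.93

The slot axis is L1's direction at 27.4°, so u = (cos 27.4°, sin 27.4°) = (0.8878, 0.4602) and n = (−sin 27.4°, cos 27.4°) = (-0.4602, 0.8878). L is at the origin and T lies 26.0 along u from L, so T = 26.0·u = (23.08, 11.97). Tangency of A1 to both parallel lines with radius 10.2 puts H and G at L ± 10.2·n: H = (-4.694, 9.056), G = (4.694, -9.056). Equal radii place K and M the same way about T: K = T + 10.2·n = (18.39, 21.02), M = T − 10.2·n = (27.78, 2.909). Then |LM| = |M − L| = 27.93.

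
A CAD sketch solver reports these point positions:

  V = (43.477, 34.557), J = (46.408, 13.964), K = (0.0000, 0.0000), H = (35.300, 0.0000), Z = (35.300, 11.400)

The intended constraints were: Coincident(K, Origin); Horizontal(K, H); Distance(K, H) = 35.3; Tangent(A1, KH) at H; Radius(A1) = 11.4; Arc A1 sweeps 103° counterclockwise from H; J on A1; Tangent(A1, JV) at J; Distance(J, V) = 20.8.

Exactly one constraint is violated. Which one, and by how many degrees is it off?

Tangent(A1, JV) at J — off by 4.90°.

K = (0.00, 0.00) ✓; K.y = 0.00, H.y = 0.00 ✓; |KH| = 35.30 ✓; ∠(ZH, HK) = 90.00° ✓; |ZH| = 11.40 ✓; bearing(Z→J) − bearing(Z→H) = 103.0° ✓; |ZJ| = 11.40 ✓; ∠(ZJ, JV) = 94.90° ✗; |JV| = 20.80 ✓.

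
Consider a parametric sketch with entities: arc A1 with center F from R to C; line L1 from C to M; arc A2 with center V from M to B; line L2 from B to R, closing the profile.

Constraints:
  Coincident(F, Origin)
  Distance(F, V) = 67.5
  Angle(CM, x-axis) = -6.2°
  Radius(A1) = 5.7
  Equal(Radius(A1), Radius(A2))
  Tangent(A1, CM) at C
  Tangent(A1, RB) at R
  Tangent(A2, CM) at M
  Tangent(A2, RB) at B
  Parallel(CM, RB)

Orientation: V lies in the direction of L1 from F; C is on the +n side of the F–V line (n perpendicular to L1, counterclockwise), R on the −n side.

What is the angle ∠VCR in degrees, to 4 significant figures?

85.17°

The slot axis is L1's direction at -6.2°, so u = (cos -6.2°, sin -6.2°) = (0.9942, -0.1080) and n = (−sin -6.2°, cos -6.2°) = (0.1080, 0.9942). F is at the origin and V lies 67.5 along u from F, so V = 67.5·u = (67.11, -7.290). Tangency of A1 to both parallel lines with radius 5.7 puts C and R at F ± 5.7·n: C = (0.6156, 5.667), R = (-0.6156, -5.667). Then cos ∠VCR = CV·CR / (|CV||CR|), giving 85.17°.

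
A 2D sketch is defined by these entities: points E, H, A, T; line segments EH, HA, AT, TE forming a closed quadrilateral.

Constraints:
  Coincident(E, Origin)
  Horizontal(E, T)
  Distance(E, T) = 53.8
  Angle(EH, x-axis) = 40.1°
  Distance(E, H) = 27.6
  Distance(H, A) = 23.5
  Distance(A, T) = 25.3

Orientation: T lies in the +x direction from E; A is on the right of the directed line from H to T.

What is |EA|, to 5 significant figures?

29.218

E is at the origin; E and T share the same y with |ET| = 53.8 and T in +x, so T = (53.8, 0). EH runs at 40.1° with |EH| = 27.6, so H = (21.112, 17.778). A is determined by |HA| = 23.5 and |AT| = 25.3 together: it lies at the intersection of circle(H, 23.5) and circle(T, 25.3). With |HT| = 37.210, the foot of the radical line on HT is 17.425 from H and the perpendicular offset is √(23.5² − 17.425²) = 15.768. Taking the right-of-HT solution: A = (28.885, -4.3992).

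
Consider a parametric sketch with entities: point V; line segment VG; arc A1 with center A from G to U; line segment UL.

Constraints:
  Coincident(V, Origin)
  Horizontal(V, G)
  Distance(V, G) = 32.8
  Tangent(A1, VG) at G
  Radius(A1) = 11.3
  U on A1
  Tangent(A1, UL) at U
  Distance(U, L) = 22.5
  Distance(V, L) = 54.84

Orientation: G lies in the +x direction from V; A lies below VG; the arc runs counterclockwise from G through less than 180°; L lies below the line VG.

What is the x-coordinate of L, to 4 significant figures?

42.65

V is at the origin; VG is horizontal with |VG| = 32.8 and G on the +x side, so G = (32.80, 0.000). Tangency of A1 to VG means the radius AG is perpendicular to VG, so A = G + (0, -11.3) = (32.80, -11.30). Since AU ⟂ UL (tangency), |AL| = √(11.3² + 22.5²) = 25.18 regardless of where U sits on A1. So L lies on both circle(V, 54.84) and circle(A, 25.18); the below-VG intersection is L = (42.65, -34.47). U is the foot of the tangent from L: U = (25.49, -19.92).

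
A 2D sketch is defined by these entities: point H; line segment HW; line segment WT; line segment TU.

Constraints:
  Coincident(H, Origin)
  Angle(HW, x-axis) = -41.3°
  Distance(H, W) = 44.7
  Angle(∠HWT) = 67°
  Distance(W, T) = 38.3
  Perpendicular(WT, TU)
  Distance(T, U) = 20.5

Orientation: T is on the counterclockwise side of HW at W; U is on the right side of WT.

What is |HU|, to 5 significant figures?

65.072

∠HWT = 67.0°, so WT runs at -41.3° + (180° − 67.0°) = 71.700° from the x-axis; with |WT| = 38.3, T = W + 38.3·(cos 71.700°, sin 71.700°) = (45.607, 6.8609). The perpendicularity gives TU at right angles to WT; with |TU| = 20.5 on the right of WT, U = T + 20.5·(0.94943, -0.31399) = (65.071, 0.42408). Then |HU| = |U − H| = 65.072.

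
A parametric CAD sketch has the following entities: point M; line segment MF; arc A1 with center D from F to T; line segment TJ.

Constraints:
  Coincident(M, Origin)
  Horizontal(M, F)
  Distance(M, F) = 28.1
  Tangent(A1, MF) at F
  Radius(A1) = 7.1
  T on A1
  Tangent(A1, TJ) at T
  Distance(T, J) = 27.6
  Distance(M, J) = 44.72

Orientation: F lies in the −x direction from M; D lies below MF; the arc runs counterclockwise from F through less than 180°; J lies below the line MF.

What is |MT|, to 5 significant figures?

36.079

M is at the origin; MF is horizontal with |MF| = 28.1 and F on the −x side, so F = (-28.100, 0.0000). The tangent condition forces DF to be normal to MF, so D = F + (0, -7.1) = (-28.100, -7.1000). Since DT ⟂ TJ (tangency), |DJ| = √(7.1² + 27.6²) = 28.499 regardless of where T sits on A1. So J lies on both circle(M, 44.72) and circle(D, 28.499); the below-MF intersection is J = (-27.090, -35.581). T is the foot of the tangent from J: T = (-34.909, -9.1113).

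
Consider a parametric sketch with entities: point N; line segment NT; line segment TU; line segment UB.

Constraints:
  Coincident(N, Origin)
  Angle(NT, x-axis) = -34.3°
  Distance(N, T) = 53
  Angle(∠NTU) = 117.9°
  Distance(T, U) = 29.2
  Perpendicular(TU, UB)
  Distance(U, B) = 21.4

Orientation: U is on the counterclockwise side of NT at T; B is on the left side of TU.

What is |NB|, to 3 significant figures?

59.7

N is at the origin; NT runs at -34.3° with length 53.0, so T = 53.0·(cos -34.3°, sin -34.3°) = (43.8, -29.9). ∠NTU = 117.9°, so TU runs at -34.3° + (180° − 117.9°) = 27.8° from the x-axis; with |TU| = 29.2, U = T + 29.2·(cos 27.8°, sin 27.8°) = (69.6, -16.2). TU is perpendicular to UB; with |UB| = 21.4 on the left of TU, B = U + 21.4·(-0.466, 0.885) = (59.6, 2.68). Then |NB| = |B − N| = 59.7.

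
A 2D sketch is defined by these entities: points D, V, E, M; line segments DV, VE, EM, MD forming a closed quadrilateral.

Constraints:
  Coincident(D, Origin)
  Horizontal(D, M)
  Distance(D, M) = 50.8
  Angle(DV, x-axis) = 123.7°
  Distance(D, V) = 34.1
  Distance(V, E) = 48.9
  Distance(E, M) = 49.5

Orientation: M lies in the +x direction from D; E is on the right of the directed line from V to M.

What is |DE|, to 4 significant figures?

15.45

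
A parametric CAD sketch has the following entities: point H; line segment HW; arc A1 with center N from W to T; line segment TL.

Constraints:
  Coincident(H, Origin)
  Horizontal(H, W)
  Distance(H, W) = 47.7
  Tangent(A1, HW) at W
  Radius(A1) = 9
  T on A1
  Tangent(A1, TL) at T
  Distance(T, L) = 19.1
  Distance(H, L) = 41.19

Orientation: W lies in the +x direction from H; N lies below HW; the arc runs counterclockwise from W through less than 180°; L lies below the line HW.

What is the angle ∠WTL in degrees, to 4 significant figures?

144.0°

Checks: ∠(NW, WH) = 90.00° ✓; |NT| = 9.000 ✓; ∠(NT, TL) = 90.00° ✓; |TL| = 19.10 ✓; |HL| = 41.19 ✓.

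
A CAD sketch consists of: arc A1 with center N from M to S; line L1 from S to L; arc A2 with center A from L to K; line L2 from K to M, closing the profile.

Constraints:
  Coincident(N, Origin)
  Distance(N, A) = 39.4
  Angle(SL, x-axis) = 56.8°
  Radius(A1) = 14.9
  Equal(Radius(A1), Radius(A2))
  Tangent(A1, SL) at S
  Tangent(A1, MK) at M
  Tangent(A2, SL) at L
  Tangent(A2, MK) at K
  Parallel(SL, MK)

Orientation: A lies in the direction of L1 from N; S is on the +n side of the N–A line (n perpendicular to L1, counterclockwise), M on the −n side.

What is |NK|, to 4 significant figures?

42.12

The slot axis is L1's direction at 56.8°, so u = (cos 56.8°, sin 56.8°) = (0.5476, 0.8368) and n = (−sin 56.8°, cos 56.8°) = (-0.8368, 0.5476). N is at the origin and A lies 39.4 along u from N, so A = 39.4·u = (21.57, 32.97). Tangency of A1 to both parallel lines with radius 14.9 puts S and M at N ± 14.9·n: S = (-12.47, 8.159), M = (12.47, -8.159). Equal radii place L and K the same way about A: L = A + 14.9·n = (9.106, 41.13), K = A − 14.9·n = (34.04, 24.81). Then |NK| = |K − N| = 42.12.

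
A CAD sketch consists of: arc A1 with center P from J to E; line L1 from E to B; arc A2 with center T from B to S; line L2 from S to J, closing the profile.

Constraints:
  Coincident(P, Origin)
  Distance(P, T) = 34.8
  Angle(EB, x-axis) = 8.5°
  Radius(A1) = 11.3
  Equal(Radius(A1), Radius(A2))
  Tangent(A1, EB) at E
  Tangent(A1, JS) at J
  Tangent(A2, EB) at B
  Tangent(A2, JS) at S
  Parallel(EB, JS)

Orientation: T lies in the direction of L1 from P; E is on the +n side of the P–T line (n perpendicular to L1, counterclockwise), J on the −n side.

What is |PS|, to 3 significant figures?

36.6

Tangency of A1 to both parallel lines with radius 11.3 puts E and J at P ± 11.3·n: E = (-1.67, 11.2), J = (1.67, -11.2). Equal radii place B and S the same way about T: B = T + 11.3·n = (32.7, 16.3), S = T − 11.3·n = (36.1, -6.03). Then |PS| = |S − P| = 36.6.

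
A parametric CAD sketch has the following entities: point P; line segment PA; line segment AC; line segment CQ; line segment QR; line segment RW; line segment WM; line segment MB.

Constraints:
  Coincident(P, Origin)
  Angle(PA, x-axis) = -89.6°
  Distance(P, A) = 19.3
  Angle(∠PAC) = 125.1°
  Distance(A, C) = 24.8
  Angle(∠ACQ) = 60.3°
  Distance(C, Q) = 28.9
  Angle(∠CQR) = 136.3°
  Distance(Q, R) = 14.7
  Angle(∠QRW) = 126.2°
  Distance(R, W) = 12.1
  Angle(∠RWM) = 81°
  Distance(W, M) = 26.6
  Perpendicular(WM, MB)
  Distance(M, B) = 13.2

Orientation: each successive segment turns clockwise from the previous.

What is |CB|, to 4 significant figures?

16.31

∠RWM = 81.0° gives WM at -100.7° from the x-axis; with |WM| = 26.6, M = (-6.790, -19.85). WM is perpendicular to MB, so MB runs at 169.3°; with |MB| = 13.2, B = (-19.76, -17.40). Then |CB| = |B − C| = 16.31.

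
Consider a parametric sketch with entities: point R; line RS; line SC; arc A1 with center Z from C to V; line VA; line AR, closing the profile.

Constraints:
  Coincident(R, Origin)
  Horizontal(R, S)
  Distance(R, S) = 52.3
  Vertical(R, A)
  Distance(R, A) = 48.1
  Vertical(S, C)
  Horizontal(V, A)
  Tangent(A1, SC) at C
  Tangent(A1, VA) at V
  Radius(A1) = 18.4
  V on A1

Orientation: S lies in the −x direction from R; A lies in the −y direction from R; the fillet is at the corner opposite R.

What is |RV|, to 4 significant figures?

58.85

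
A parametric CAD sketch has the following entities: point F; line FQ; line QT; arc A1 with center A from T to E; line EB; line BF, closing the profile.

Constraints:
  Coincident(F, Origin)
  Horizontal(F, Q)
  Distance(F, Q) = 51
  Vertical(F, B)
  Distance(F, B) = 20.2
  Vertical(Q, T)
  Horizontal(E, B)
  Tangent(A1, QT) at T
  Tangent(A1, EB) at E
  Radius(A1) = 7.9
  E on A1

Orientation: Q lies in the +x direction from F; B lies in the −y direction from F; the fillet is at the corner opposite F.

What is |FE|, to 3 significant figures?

47.6

The virtual corner opposite F is at (51.0, -20.2). The tangent condition forces AT to be normal to QT and the tangent condition forces AE to be normal to EB, with radius 7.9, so the center A sits 7.9 in from both sides at A = (43.1, -12.3). That places the tangent points at T = (51.0, -12.3) on QT and E = (43.1, -20.2) on EB. Then |FE| = |E − F| = 47.6.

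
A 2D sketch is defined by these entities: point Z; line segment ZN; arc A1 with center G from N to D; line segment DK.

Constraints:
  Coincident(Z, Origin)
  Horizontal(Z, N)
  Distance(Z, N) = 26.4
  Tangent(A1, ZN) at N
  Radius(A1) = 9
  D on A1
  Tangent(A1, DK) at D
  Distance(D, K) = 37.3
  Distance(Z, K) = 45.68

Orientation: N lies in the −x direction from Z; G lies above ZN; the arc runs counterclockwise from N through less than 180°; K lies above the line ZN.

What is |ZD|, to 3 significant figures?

19.1

Z is at the origin; ZN is horizontal with |ZN| = 26.4 and N on the −x side, so N = (-26.4, 0.00). Since A1 is tangent to ZN there, GN ⟂ ZN, so G = N + (0, 9) = (-26.4, 9.00). Since GD ⟂ DK (tangency), |GK| = √(9.0² + 37.3²) = 38.4 regardless of where D sits on A1. So K lies on both circle(Z, 45.68) and circle(G, 38.4); the above-ZN intersection is K = (-11.3, 44.3). D is the foot of the tangent from K: D = (-17.5, 7.49).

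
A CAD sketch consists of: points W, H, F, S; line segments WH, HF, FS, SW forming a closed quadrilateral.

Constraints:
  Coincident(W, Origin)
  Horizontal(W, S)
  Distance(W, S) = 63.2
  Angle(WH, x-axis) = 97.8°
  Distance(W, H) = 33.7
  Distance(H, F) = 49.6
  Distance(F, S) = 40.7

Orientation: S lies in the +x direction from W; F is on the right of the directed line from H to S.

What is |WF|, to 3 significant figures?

24.5

W is at the origin; WS is horizontal with |WS| = 63.2 and S in +x, so S = (63.2, 0). WH runs at 97.8° with |WH| = 33.7, so H = (-4.57, 33.4). F is determined by |HF| = 49.6 and |FS| = 40.7 together: it lies at the intersection of circle(H, 49.6) and circle(S, 40.7). With |HS| = 75.6, the foot of the radical line on HS is 43.1 from H and the perpendicular offset is √(49.6² − 43.1²) = 24.6. Taking the right-of-HS solution: F = (23.2, -7.68).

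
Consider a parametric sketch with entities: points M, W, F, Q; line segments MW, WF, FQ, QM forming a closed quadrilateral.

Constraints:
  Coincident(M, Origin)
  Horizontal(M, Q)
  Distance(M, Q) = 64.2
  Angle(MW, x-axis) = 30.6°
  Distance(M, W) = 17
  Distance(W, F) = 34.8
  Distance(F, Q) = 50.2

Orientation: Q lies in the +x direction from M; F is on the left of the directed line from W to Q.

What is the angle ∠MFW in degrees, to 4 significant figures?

9.441°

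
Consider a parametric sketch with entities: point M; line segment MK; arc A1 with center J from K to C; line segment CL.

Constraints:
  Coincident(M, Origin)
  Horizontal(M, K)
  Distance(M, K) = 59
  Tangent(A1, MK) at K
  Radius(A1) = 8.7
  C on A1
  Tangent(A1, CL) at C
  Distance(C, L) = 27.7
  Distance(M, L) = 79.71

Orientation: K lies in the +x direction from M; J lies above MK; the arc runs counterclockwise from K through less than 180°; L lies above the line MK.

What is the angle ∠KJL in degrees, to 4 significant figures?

154.0°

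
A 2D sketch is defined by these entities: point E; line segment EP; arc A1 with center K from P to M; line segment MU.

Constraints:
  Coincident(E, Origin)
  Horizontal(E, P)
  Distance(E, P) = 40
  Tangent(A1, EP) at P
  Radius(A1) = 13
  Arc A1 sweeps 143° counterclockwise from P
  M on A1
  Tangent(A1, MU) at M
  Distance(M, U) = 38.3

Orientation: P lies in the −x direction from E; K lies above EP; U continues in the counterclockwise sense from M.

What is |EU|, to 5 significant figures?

78.072

E is at the origin; E and P share the same y with |EP| = 40.0 and P on the −x side, so P = (-40.000, 0.0000). The tangent condition forces KP to be normal to EP, so K = P + (0, 13) = (-40.000, 13.000). On A1, P sits at bearing -90° from K; a 143° counterclockwise sweep puts M at bearing 53°, so M = K + 13.0·(cos 53°, sin 53°) = (-32.176, 23.382). Since A1 is tangent to MU there, KM ⟂ MU, so MU runs along (−sin 53°, cos 53°); with |MU| = 38.3, U = (-62.764, 46.432). Then |EU| = |U − E| = 78.072.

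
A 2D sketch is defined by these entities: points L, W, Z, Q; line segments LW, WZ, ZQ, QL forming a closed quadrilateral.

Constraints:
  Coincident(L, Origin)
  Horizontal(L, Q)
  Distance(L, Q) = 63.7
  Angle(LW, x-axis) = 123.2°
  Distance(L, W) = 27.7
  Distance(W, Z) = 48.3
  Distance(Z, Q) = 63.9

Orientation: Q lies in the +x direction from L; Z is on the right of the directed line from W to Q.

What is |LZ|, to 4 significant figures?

21.66

L is at the origin; L and Q share the same y with |LQ| = 63.7 and Q in +x, so Q = (63.7, 0). LW runs at 123.2° with |LW| = 27.7, so W = (-15.17, 23.18). Z is determined by |WZ| = 48.3 and |ZQ| = 63.9 together: it lies at the intersection of circle(W, 48.3) and circle(Q, 63.9). With |WQ| = 82.20, the foot of the radical line on WQ is 30.46 from W and the perpendicular offset is √(48.3² − 30.46²) = 37.49. Taking the right-of-WQ solution: Z = (3.481, -21.38).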